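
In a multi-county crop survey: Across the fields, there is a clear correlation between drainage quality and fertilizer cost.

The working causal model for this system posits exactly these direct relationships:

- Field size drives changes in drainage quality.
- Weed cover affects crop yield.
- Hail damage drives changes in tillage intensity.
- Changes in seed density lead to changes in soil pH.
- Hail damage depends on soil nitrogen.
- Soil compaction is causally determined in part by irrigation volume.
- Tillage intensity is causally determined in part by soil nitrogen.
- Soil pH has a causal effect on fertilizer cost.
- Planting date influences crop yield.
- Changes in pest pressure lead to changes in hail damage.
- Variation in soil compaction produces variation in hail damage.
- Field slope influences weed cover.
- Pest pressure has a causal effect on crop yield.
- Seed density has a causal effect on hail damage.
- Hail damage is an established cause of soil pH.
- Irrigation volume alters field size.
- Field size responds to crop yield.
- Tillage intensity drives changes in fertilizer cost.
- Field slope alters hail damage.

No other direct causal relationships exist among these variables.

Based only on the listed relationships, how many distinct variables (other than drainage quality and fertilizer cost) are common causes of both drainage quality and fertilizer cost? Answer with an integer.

3

The common causes are: field slope (to drainage quality via field slope → weed cover → crop yield → field size → drainage quality; to fertilizer cost via field slope → hail damage → tillage intensity → fertilizer cost); irrigation volume (to drainage quality via irrigation volume → field size → drainage quality; to fertilizer cost via irrigation volume → soil compaction → hail damage → tillage intensity → fertilizer cost); pest pressure (to drainage quality via pest pressure → crop yield → field size → drainage quality; to fertilizer cost via pest pressure → hail damage → tillage intensity → fertilizer cost).
Every other variable lacks a causal path to at least one of drainage quality and fertilizer cost.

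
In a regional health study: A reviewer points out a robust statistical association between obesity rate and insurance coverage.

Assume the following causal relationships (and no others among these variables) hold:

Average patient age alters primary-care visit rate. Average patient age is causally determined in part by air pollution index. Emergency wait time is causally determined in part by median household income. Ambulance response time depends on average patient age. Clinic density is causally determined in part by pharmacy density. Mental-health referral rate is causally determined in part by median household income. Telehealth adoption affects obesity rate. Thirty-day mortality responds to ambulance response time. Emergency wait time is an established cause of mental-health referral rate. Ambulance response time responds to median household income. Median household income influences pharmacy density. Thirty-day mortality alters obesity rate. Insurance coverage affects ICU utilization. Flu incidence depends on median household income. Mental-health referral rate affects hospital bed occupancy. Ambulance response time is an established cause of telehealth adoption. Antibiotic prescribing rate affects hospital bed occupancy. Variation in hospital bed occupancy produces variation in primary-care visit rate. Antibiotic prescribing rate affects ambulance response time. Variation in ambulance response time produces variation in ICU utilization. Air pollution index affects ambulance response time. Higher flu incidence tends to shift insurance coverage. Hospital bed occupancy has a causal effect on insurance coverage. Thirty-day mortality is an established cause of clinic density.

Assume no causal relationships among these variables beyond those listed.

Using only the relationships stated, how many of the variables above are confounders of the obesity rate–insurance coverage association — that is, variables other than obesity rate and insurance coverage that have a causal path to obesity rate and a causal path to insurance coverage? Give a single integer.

2

The common causes are: antibiotic prescribing rate (to obesity rate via antibiotic prescribing rate → ambulance response time → thirty-day mortality → obesity rate; to insurance coverage via antibiotic prescribing rate → hospital bed occupancy → insurance coverage); median household income (to obesity rate via median household income → ambulance response time → thirty-day mortality → obesity rate; to insurance coverage via median household income → flu incidence → insurance coverage).
Every other variable lacks a causal path to at least one of obesity rate and insurance coverage.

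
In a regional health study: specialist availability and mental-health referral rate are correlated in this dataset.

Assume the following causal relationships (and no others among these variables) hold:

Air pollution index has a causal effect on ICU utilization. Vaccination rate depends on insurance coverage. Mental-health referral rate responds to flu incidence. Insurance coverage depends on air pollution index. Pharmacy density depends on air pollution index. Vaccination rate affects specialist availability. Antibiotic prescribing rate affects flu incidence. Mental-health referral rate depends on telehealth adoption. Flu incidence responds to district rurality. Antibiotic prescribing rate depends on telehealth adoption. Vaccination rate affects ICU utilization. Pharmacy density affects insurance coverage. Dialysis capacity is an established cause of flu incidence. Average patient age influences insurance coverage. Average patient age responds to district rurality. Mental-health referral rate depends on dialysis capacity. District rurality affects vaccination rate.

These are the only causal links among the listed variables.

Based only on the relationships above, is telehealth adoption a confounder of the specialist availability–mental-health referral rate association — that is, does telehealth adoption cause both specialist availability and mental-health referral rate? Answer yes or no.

Telehealth adoption has no stated causal path to specialist availability. A confounder must cause both variables, so telehealth adoption does not qualify.

no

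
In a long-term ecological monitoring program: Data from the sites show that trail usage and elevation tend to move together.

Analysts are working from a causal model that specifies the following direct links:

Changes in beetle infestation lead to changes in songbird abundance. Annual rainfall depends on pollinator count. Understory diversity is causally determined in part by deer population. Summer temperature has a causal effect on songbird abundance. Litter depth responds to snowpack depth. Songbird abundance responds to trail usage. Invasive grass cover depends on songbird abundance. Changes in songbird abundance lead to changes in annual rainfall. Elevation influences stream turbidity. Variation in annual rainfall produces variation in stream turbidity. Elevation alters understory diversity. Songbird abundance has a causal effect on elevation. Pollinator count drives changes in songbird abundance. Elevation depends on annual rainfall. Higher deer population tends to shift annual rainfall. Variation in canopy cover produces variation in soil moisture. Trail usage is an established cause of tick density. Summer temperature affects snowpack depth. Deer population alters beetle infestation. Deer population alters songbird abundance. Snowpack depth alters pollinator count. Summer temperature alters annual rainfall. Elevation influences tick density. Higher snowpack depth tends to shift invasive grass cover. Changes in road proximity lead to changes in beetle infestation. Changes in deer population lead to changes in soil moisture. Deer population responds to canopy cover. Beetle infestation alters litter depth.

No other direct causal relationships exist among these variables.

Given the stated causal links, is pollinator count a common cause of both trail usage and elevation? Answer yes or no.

no

Pollinator count has no stated causal path to trail usage. A confounder must cause both variables, so pollinator count does not qualify.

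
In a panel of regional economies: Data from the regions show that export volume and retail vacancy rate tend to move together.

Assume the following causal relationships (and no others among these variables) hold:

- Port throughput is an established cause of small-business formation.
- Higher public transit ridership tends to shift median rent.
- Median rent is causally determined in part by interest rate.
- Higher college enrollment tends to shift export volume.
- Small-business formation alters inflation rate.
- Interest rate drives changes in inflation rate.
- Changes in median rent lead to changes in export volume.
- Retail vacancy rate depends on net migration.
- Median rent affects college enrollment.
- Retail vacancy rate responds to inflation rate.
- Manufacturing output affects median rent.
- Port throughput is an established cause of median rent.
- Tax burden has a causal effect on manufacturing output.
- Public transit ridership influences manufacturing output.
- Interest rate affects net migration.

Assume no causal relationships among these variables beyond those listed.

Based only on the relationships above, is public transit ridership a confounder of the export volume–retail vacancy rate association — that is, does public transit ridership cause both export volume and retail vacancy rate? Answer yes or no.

Public transit ridership has no stated causal path to retail vacancy rate. A confounder must cause both variables, so public transit ridership does not qualify.

no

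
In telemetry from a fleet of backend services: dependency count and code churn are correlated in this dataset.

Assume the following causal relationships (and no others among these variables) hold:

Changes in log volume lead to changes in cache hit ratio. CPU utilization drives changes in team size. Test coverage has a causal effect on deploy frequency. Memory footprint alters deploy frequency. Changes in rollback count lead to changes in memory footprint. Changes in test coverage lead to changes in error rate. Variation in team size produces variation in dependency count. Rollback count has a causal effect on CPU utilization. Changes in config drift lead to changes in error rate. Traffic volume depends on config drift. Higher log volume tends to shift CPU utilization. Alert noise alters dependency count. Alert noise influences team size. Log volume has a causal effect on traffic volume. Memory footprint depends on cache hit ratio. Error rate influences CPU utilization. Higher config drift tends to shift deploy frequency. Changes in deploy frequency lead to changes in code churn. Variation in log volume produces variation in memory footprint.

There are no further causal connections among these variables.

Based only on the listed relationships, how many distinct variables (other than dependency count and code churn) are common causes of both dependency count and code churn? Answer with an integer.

4

The common causes are: config drift (to dependency count via config drift → error rate → CPU utilization → team size → dependency count; to code churn via config drift → deploy frequency → code churn); log volume (to dependency count via log volume → CPU utilization → team size → dependency count; to code churn via log volume → memory footprint → deploy frequency → code churn); rollback count (to dependency count via rollback count → CPU utilization → team size → dependency count; to code churn via rollback count → memory footprint → deploy frequency → code churn); test coverage (to dependency count via test coverage → error rate → CPU utilization → team size → dependency count; to code churn via test coverage → deploy frequency → code churn).
Every other variable lacks a causal path to at least one of dependency count and code churn.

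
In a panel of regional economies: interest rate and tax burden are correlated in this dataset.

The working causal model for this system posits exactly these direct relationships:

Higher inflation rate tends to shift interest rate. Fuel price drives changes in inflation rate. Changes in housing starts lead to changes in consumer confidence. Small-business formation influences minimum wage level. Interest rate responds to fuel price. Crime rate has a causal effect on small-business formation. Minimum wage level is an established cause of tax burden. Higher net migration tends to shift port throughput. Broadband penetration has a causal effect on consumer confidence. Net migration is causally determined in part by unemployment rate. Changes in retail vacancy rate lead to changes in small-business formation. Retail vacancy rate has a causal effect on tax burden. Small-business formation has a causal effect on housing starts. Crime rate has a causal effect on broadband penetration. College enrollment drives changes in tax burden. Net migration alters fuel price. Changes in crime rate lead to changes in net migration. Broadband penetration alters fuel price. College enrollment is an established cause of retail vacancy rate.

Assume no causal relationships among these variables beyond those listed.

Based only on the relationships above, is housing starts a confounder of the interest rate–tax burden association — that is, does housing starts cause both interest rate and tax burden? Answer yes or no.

Housing starts has no stated causal path to either interest rate or tax burden. A confounder must cause both variables, so housing starts does not qualify.

no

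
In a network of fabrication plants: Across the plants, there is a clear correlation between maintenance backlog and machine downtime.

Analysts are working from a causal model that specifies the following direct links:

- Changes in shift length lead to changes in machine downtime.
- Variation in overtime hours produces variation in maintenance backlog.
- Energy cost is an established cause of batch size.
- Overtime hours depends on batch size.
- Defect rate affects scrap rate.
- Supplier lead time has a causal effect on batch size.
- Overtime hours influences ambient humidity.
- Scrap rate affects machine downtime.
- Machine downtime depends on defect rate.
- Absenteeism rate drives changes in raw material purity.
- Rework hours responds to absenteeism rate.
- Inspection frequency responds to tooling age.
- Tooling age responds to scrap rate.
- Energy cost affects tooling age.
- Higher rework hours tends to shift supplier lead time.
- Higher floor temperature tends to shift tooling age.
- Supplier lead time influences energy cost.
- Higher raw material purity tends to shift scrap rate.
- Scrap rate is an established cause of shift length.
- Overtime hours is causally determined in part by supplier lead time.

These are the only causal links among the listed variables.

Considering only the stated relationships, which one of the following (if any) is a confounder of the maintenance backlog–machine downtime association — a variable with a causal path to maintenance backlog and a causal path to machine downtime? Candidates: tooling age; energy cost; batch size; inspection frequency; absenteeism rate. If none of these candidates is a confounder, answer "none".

Absenteeism rate causes maintenance backlog (absenteeism rate → rework hours → supplier lead time → overtime hours → maintenance backlog) and also causes machine downtime (absenteeism rate → raw material purity → scrap rate → machine downtime); it is a common cause of both.
Each of the other candidates lacks a causal path to at least one of maintenance backlog and machine downtime, so they do not confound the relationship.

absenteeism rate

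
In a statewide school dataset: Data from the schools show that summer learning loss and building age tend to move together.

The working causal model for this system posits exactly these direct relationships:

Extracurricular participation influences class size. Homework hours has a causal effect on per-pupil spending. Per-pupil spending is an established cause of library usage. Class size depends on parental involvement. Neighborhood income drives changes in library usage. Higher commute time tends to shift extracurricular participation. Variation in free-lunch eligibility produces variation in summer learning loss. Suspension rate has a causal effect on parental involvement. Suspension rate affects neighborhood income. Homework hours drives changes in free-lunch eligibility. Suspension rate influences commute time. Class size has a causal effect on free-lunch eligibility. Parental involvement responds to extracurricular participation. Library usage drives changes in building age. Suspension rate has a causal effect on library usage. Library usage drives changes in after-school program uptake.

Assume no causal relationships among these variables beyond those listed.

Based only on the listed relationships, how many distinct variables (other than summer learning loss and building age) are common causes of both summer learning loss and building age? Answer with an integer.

The common causes are: homework hours (to summer learning loss via homework hours → free-lunch eligibility → summer learning loss; to building age via homework hours → per-pupil spending → library usage → building age); suspension rate (to summer learning loss via suspension rate → parental involvement → class size → free-lunch eligibility → summer learning loss; to building age via suspension rate → library usage → building age).
Every other variable lacks a causal path to at least one of summer learning loss and building age.

2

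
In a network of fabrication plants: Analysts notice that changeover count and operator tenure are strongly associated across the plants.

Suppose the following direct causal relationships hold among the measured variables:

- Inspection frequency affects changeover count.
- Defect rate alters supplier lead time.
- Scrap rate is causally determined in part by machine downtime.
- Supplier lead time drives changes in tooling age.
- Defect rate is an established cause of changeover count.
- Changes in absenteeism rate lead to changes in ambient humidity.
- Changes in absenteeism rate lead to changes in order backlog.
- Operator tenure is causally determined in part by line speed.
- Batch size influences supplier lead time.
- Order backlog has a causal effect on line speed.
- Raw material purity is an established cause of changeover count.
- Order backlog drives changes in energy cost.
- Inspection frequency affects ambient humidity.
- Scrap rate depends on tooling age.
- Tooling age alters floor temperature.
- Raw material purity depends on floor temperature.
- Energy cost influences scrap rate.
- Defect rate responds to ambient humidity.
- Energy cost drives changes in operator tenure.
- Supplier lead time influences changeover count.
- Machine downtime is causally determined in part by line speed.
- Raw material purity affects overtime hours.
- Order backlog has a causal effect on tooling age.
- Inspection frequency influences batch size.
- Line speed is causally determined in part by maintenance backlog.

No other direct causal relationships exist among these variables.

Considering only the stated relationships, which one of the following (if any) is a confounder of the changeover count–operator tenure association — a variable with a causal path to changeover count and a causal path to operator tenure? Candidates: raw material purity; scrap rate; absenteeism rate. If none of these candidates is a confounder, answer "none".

Absenteeism rate causes changeover count (absenteeism rate → ambient humidity → defect rate → changeover count) and also causes operator tenure (absenteeism rate → order backlog → line speed → operator tenure); it is a common cause of both.
Each of the other candidates lacks a causal path to at least one of changeover count and operator tenure, so they do not confound the relationship.

absenteeism rate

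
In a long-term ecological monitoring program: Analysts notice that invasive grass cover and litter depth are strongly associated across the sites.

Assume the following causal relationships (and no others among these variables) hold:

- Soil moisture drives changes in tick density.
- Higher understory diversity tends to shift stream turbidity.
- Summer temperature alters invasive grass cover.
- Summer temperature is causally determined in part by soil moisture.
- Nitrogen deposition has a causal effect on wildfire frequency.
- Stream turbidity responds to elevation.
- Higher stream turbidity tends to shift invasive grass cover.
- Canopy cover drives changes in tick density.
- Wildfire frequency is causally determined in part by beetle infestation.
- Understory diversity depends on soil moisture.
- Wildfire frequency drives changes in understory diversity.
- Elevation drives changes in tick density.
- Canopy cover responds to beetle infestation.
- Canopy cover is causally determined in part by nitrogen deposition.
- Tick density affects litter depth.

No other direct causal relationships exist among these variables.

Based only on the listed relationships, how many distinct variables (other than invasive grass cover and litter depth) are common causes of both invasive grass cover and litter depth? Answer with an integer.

4

The common causes are: beetle infestation (to invasive grass cover via beetle infestation → wildfire frequency → understory diversity → stream turbidity → invasive grass cover; to litter depth via beetle infestation → canopy cover → tick density → litter depth); elevation (to invasive grass cover via elevation → stream turbidity → invasive grass cover; to litter depth via elevation → tick density → litter depth); nitrogen deposition (to invasive grass cover via nitrogen deposition → wildfire frequency → understory diversity → stream turbidity → invasive grass cover; to litter depth via nitrogen deposition → canopy cover → tick density → litter depth); soil moisture (to invasive grass cover via soil moisture → summer temperature → invasive grass cover; to litter depth via soil moisture → tick density → litter depth).
Every other variable lacks a causal path to at least one of invasive grass cover and litter depth.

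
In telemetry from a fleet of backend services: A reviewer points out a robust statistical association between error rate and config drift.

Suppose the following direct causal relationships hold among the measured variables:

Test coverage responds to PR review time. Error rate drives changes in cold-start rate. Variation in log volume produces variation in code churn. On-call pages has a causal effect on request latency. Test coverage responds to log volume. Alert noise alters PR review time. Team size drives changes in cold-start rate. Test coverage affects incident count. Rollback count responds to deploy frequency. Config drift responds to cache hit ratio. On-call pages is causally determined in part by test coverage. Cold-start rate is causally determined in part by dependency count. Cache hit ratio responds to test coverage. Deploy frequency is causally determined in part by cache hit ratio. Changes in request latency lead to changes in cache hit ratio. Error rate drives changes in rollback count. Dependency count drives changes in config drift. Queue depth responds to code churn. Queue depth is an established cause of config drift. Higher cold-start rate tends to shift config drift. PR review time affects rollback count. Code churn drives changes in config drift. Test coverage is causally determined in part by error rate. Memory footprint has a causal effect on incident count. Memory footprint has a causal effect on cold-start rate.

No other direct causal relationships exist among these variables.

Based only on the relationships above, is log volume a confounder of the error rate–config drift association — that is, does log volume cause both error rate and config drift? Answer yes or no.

no

Log volume has no stated causal path to error rate. A confounder must cause both variables, so log volume does not qualify.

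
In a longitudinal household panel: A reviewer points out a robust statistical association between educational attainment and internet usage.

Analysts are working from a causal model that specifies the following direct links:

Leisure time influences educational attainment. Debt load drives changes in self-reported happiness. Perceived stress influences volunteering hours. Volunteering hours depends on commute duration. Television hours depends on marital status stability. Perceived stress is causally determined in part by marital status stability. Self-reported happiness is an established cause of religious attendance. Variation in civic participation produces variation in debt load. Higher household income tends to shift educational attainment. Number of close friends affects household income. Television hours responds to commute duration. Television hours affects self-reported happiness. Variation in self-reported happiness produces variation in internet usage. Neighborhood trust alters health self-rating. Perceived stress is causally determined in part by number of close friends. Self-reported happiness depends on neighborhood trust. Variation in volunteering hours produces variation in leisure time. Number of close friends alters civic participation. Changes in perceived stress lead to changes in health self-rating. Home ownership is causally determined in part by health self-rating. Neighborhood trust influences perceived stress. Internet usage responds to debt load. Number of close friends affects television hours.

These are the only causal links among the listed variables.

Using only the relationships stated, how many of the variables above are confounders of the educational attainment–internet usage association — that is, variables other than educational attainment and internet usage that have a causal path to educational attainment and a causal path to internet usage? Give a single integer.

4

The common causes are: commute duration (to educational attainment via commute duration → volunteering hours → leisure time → educational attainment; to internet usage via commute duration → television hours → self-reported happiness → internet usage); marital status stability (to educational attainment via marital status stability → perceived stress → volunteering hours → leisure time → educational attainment; to internet usage via marital status stability → television hours → self-reported happiness → internet usage); neighborhood trust (to educational attainment via neighborhood trust → perceived stress → volunteering hours → leisure time → educational attainment; to internet usage via neighborhood trust → self-reported happiness → internet usage); number of close friends (to educational attainment via number of close friends → household income → educational attainment; to internet usage via number of close friends → television hours → self-reported happiness → internet usage).
Every other variable lacks a causal path to at least one of educational attainment and internet usage.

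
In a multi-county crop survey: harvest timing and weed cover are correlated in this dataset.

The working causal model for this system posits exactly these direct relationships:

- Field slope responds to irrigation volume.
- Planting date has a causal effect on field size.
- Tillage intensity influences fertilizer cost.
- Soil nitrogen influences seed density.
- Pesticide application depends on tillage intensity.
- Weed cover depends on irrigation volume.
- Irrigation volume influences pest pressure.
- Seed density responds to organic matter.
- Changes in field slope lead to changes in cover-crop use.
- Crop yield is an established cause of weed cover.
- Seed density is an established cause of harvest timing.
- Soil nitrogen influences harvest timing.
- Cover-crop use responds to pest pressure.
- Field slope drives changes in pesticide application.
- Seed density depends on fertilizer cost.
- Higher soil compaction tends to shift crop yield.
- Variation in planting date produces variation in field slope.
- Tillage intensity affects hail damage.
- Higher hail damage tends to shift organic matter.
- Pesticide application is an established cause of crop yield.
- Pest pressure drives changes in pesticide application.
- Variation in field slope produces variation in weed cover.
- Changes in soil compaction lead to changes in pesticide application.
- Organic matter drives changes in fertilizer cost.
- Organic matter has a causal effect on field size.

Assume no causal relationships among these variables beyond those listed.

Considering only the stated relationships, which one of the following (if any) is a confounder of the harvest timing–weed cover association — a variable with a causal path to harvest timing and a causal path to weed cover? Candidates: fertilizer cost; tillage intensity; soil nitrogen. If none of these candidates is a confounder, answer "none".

tillage intensity

Tillage intensity causes harvest timing (tillage intensity → fertilizer cost → seed density → harvest timing) and also causes weed cover (tillage intensity → pesticide application → crop yield → weed cover); it is a common cause of both.
Each of the other candidates lacks a causal path to at least one of harvest timing and weed cover, so they do not confound the relationship.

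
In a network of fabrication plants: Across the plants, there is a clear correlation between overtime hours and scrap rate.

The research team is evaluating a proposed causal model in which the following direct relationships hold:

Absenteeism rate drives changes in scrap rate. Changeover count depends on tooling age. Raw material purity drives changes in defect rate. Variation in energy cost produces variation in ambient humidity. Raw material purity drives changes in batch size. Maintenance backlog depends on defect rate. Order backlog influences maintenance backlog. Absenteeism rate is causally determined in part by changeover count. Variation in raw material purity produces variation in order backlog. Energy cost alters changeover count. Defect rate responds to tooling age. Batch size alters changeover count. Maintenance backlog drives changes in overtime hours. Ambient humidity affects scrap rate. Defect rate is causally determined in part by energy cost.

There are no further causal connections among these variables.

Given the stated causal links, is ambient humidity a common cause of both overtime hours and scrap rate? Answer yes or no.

no

Ambient humidity has no stated causal path to overtime hours. A confounder must cause both variables, so ambient humidity does not qualify.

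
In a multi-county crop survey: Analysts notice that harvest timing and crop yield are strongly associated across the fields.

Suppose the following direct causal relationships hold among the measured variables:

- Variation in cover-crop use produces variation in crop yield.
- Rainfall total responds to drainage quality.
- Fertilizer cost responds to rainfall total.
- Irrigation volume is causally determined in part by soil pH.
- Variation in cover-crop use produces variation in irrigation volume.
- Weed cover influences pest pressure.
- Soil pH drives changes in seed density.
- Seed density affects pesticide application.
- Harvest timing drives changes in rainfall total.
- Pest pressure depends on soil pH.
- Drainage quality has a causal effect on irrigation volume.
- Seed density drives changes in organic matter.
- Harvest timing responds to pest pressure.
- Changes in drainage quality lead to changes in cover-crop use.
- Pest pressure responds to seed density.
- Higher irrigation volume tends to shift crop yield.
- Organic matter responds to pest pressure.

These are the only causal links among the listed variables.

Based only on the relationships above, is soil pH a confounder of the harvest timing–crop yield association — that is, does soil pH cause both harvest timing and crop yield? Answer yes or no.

Soil pH has a causal path to harvest timing (soil pH → pest pressure → harvest timing) and to crop yield (soil pH → irrigation volume → crop yield), so it is a common cause of both — a confounder.

yes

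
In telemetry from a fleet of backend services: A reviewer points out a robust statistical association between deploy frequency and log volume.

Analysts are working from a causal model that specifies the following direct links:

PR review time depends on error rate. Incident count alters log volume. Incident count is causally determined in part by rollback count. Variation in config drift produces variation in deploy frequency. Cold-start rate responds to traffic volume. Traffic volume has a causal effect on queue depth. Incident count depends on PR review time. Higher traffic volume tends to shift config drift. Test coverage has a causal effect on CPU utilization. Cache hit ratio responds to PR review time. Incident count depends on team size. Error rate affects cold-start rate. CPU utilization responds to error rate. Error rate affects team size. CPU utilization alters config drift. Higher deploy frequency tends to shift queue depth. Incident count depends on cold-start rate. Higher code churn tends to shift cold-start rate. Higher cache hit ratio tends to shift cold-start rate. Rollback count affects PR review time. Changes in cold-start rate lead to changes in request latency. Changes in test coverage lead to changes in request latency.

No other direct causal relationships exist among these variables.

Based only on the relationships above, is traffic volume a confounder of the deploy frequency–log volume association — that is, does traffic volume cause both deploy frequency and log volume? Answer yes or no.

yes

Traffic volume has a causal path to deploy frequency (traffic volume → config drift → deploy frequency) and to log volume (traffic volume → cold-start rate → incident count → log volume), so it is a common cause of both — a confounder.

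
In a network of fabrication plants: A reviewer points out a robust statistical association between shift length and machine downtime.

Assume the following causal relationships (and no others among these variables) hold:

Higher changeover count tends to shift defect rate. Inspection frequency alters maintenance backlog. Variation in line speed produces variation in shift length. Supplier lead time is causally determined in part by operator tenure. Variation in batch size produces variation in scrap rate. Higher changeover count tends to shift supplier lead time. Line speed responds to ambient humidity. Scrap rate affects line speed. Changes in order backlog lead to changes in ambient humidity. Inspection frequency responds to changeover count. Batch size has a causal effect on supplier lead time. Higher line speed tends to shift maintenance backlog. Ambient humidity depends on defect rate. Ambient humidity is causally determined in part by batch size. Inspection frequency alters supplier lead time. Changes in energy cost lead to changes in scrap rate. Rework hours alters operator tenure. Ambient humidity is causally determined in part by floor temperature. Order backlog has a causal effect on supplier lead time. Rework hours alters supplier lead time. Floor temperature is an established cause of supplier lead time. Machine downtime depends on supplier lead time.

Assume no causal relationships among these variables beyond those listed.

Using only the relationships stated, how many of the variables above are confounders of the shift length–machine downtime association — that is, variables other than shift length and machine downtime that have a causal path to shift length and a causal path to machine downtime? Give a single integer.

4

The common causes are: batch size (to shift length via batch size → ambient humidity → line speed → shift length; to machine downtime via batch size → supplier lead time → machine downtime); changeover count (to shift length via changeover count → defect rate → ambient humidity → line speed → shift length; to machine downtime via changeover count → supplier lead time → machine downtime); floor temperature (to shift length via floor temperature → ambient humidity → line speed → shift length; to machine downtime via floor temperature → supplier lead time → machine downtime); order backlog (to shift length via order backlog → ambient humidity → line speed → shift length; to machine downtime via order backlog → supplier lead time → machine downtime).
Every other variable lacks a causal path to at least one of shift length and machine downtime.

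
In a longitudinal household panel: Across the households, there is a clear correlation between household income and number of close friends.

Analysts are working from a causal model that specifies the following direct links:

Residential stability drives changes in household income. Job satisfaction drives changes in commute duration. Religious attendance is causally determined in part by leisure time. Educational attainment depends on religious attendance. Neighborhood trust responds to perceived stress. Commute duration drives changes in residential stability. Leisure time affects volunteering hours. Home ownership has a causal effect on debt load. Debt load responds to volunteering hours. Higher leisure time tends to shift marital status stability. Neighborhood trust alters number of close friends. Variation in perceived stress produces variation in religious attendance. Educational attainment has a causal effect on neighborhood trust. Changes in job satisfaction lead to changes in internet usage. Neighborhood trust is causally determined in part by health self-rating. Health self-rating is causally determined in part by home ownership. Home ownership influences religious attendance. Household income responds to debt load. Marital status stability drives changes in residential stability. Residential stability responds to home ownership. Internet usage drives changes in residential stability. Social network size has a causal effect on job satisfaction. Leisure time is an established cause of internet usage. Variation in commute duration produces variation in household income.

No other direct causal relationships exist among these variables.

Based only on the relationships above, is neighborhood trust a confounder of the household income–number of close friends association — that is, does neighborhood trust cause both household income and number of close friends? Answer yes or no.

no

Neighborhood trust has no stated causal path to household income. A confounder must cause both variables, so neighborhood trust does not qualify.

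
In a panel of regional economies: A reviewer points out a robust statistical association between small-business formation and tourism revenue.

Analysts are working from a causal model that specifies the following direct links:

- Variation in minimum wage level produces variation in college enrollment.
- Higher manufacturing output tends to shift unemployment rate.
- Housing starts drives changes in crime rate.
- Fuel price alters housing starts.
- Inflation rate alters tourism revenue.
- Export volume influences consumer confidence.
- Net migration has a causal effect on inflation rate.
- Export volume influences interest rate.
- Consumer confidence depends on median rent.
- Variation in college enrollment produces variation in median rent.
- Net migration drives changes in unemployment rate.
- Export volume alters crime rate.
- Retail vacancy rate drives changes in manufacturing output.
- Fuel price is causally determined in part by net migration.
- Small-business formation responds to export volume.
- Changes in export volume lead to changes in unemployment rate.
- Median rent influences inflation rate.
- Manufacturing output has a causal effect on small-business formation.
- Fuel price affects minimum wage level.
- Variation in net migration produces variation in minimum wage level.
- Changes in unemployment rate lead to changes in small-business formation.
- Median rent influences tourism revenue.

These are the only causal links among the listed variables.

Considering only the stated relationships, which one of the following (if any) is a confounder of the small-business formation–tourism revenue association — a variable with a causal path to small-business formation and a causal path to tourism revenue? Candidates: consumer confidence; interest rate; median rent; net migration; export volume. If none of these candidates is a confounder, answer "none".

net migration

Net migration causes small-business formation (net migration → unemployment rate → small-business formation) and also causes tourism revenue (net migration → inflation rate → tourism revenue); it is a common cause of both.
Each of the other candidates lacks a causal path to at least one of small-business formation and tourism revenue, so they do not confound the relationship.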